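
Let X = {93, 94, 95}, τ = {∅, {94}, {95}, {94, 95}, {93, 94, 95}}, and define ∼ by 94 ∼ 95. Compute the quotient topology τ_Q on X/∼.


X/∼ = {[93], [94=95]}; |τ_Q| = 3.

Equivalence classes: [93], [94=95].
Quotient map π: X → X/∼ sends 93 ↦ [93], 94 ↦ [94=95], 95 ↦ [94=95].
For each subset V ⊆ X/∼, compute π^{-1}(V) ⊆ X and check whether π^{-1}(V) ∈ τ. V is open in τ_Q iff π^{-1}(V) ∈ τ.
  V = {}: π^{-1}(V) = ∅ ∈ τ ✓.
  V = {[93]}: π^{-1}(V) = {93} ∉ τ ✗.
  V = {[94=95]}: π^{-1}(V) = {94, 95} ∈ τ ✓.
  V = {[93], [94=95]}: π^{-1}(V) = {93, 94, 95} ∈ τ ✓.
Open sets in the quotient: τ_Q = {{}, {[94=95]}, {[93], [94=95]}} (3 elements).


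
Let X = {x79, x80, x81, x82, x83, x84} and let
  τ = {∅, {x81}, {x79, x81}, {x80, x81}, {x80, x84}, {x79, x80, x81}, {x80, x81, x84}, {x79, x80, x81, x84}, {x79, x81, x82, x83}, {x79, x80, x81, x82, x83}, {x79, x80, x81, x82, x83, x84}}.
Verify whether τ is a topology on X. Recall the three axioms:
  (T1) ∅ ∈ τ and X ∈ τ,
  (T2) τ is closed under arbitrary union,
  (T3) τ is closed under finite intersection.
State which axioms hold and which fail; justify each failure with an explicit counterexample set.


τ is NOT a topology on X.

Axiom (T1): ∅ ∈ τ? Yes; X ∈ τ? Yes.
Axiom (T2/T3): check pairwise unions and intersections of members of τ.
Counterexample for (T3): {x80, x81} ∩ {x80, x84} = {x80} ∉ τ. Therefore τ is NOT a topology.


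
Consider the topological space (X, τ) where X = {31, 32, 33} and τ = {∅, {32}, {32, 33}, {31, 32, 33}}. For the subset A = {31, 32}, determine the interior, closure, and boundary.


int(A) = {32}, cl(A) = {31, 32, 33}, ∂A = {31, 33}.

Closed sets in (X, τ) are complements of opens:
  closed(X, τ) = {∅, {31}, {31, 33}, {31, 32, 33}}.
int(A) = ⋃ {U ∈ τ : U ⊆ A}. Opens contained in A: ∅, {32}.
Taking the union of these: int(A) = {32}.
cl(A) = ⋂ {C closed : A ⊆ C}. Closed sets containing A: {31, 32, 33}.
Intersecting these: cl(A) = {31, 32, 33}.
∂A = cl(A) ∖ int(A) = {31, 32, 33} ∖ {32} = {31, 33}.


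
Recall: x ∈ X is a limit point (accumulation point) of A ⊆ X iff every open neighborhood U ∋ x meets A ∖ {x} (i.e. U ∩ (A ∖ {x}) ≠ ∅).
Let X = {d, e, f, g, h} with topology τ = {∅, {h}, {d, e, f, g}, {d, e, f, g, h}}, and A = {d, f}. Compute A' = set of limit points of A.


A' = {d, e, f, g}

For each x ∈ X, list the open sets U ∈ τ with x ∈ U, then check whether U ∩ (A ∖ {x}) ≠ ∅ for every such U.
  x = d: opens ∋ x are {d, e, f, g}, {d, e, f, g, h}; each meets A ∖ {d}, so x IS a limit point.
  x = e: opens ∋ x are {d, e, f, g}, {d, e, f, g, h}; each meets A ∖ {e}, so x IS a limit point.
  x = f: opens ∋ x are {d, e, f, g}, {d, e, f, g, h}; each meets A ∖ {f}, so x IS a limit point.
  x = g: opens ∋ x are {d, e, f, g}, {d, e, f, g, h}; each meets A ∖ {g}, so x IS a limit point.
  x = h: open {h} ∋ x has {h} ∩ (A ∖ {h}) = ∅, so x is NOT a limit point.
Collecting: A' = {d, e, f, g}.


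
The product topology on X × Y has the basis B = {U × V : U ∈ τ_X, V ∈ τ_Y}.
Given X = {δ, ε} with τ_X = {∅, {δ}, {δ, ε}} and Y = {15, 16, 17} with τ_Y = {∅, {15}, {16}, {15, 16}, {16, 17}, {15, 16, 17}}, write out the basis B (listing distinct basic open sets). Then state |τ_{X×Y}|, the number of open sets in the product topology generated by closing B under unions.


Basis B = {∅ × ∅, {δ} × {15}, {δ} × {16}, {δ} × {15, 16}, {δ, ε} × {15}, {δ} × {16, 17}, {δ, ε} × {16}, {δ} × {15, 16, 17}, {δ, ε} × {15, 16}, {δ, ε} × {16, 17}, {δ, ε} × {15, 16, 17}}; |τ_{X×Y}| = 18.

Enumerate products U × V with U ∈ τ_X, V ∈ τ_Y (deduplicated):
  ∅ × ∅ = {} (∅)
  {δ} × {15} = {(δ,15)}
  {δ} × {16} = {(δ,16)}
  {δ} × {15, 16} = {(δ,15), (δ,16)}
  {δ, ε} × {15} = {(δ,15), (ε,15)}
  {δ} × {16, 17} = {(δ,16), (δ,17)}
  {δ, ε} × {16} = {(δ,16), (ε,16)}
  {δ} × {15, 16, 17} = {(δ,15), (δ,16), (δ,17)}
  {δ, ε} × {15, 16} = {(δ,15), (δ,16), (ε,15), (ε,16)}
  {δ, ε} × {16, 17} = {(δ,16), (δ,17), (ε,16), (ε,17)}
  {δ, ε} × {15, 16, 17} = {(δ,15), (δ,16), (δ,17), (ε,15), (ε,16), (ε,17)}
These 11 distinct sets form the basis B.
Close under arbitrary unions to get τ_{X×Y}; counting gives |τ_{X×Y}| = 18.


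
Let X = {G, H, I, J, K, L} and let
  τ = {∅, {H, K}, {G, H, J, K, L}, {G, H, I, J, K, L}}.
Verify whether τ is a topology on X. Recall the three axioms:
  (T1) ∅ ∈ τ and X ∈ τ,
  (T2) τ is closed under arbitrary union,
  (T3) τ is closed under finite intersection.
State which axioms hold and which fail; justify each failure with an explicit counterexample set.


τ IS a topology on X.

Axiom (T1): ∅ ∈ τ? Yes; X ∈ τ? Yes.
Axiom (T2/T3): check pairwise unions and intersections of members of τ.
All pairwise intersections and unions checked — each lies in τ. Therefore τ satisfies (T1), (T2), (T3): it IS a topology on X.


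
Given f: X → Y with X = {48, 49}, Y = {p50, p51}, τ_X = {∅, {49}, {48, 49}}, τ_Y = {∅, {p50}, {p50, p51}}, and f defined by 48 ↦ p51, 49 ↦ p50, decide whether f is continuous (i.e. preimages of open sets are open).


f IS continuous.

Compute f^{-1}(U) for each U ∈ τ_Y:
  U = ∅: f^{-1}(U) = ∅ ∈ τ_X ✓.
  U = {p50}: f^{-1}(U) = {49} ∈ τ_X ✓.
  U = {p50, p51}: f^{-1}(U) = {48, 49} ∈ τ_X ✓.
Every preimage lies in τ_X, so f IS continuous.


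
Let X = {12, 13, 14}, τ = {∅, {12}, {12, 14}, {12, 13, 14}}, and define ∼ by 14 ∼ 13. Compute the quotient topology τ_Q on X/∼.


X/∼ = {[12], [13=14]}; |τ_Q| = 3.

Equivalence classes: [12], [13=14].
Quotient map π: X → X/∼ sends 12 ↦ [12], 13 ↦ [13=14], 14 ↦ [13=14].
For each subset V ⊆ X/∼, compute π^{-1}(V) ⊆ X and check whether π^{-1}(V) ∈ τ. V is open in τ_Q iff π^{-1}(V) ∈ τ.
  V = {}: π^{-1}(V) = ∅ ∈ τ ✓.
  V = {[12]}: π^{-1}(V) = {12} ∈ τ ✓.
  V = {[13=14]}: π^{-1}(V) = {13, 14} ∉ τ ✗.
  V = {[12], [13=14]}: π^{-1}(V) = {12, 13, 14} ∈ τ ✓.
Open sets in the quotient: τ_Q = {{}, {[12]}, {[12], [13=14]}} (3 elements).


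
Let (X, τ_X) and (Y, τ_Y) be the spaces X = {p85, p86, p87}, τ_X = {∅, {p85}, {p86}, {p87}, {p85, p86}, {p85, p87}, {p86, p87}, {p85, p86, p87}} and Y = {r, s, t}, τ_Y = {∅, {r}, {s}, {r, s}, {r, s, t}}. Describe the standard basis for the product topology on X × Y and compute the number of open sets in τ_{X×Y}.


Basis B = {∅ × ∅, {p85} × {r}, {p85} × {s}, {p86} × {r}, {p86} × {s}, {p87} × {r}, {p87} × {s}, {p85} × {r, s}, {p85, p86} × {r}, {p85, p87} × {r}, {p85, p86} × {s}, {p85, p87} × {s}, {p86} × {r, s}, {p86, p87} × {r}, {p86, p87} × {s}, {p87} × {r, s}, {p85} × {r, s, t}, {p85, p86, p87} × {r}, {p85, p86, p87} × {s}, {p86} × {r, s, t}, {p87} × {r, s, t}, {p85, p86} × {r, s}, {p85, p87} × {r, s}, {p86, p87} × {r, s}, {p85, p86} × {r, s, t}, {p85, p87} × {r, s, t}, {p85, p86, p87} × {r, s}, {p86, p87} × {r, s, t}, {p85, p86, p87} × {r, s, t}}; |τ_{X×Y}| = 125.

Enumerate products U × V with U ∈ τ_X, V ∈ τ_Y (deduplicated):
  ∅ × ∅ = {} (∅)
  {p85} × {r} = {(p85,r)}
  {p85} × {s} = {(p85,s)}
  {p86} × {r} = {(p86,r)}
  {p86} × {s} = {(p86,s)}
  {p87} × {r} = {(p87,r)}
  {p87} × {s} = {(p87,s)}
  {p85} × {r, s} = {(p85,r), (p85,s)}
  {p85, p86} × {r} = {(p85,r), (p86,r)}
  {p85, p87} × {r} = {(p85,r), (p87,r)}
  {p85, p86} × {s} = {(p85,s), (p86,s)}
  {p85, p87} × {s} = {(p85,s), (p87,s)}
  {p86} × {r, s} = {(p86,r), (p86,s)}
  {p86, p87} × {r} = {(p86,r), (p87,r)}
  {p86, p87} × {s} = {(p86,s), (p87,s)}
  {p87} × {r, s} = {(p87,r), (p87,s)}
  {p85} × {r, s, t} = {(p85,r), (p85,s), (p85,t)}
  {p85, p86, p87} × {r} = {(p85,r), (p86,r), (p87,r)}
  {p85, p86, p87} × {s} = {(p85,s), (p86,s), (p87,s)}
  {p86} × {r, s, t} = {(p86,r), (p86,s), (p86,t)}
  {p87} × {r, s, t} = {(p87,r), (p87,s), (p87,t)}
  {p85, p86} × {r, s} = {(p85,r), (p85,s), (p86,r), (p86,s)}
  {p85, p87} × {r, s} = {(p85,r), (p85,s), (p87,r), (p87,s)}
  {p86, p87} × {r, s} = {(p86,r), (p86,s), (p87,r), (p87,s)}
  {p85, p86} × {r, s, t} = {(p85,r), (p85,s), (p85,t), (p86,r), (p86,s), (p86,t)}
  {p85, p87} × {r, s, t} = {(p85,r), (p85,s), (p85,t), (p87,r), (p87,s), (p87,t)}
  {p85, p86, p87} × {r, s} = {(p85,r), (p85,s), (p86,r), (p86,s), (p87,r), (p87,s)}
  {p86, p87} × {r, s, t} = {(p86,r), (p86,s), (p86,t), (p87,r), (p87,s), (p87,t)}
  {p85, p86, p87} × {r, s, t} = {(p85,r), (p85,s), (p85,t), (p86,r), (p86,s), (p86,t), (p87,r), (p87,s), (p87,t)}
These 29 distinct sets form the basis B.
Close under arbitrary unions to get τ_{X×Y}; counting gives |τ_{X×Y}| = 125.


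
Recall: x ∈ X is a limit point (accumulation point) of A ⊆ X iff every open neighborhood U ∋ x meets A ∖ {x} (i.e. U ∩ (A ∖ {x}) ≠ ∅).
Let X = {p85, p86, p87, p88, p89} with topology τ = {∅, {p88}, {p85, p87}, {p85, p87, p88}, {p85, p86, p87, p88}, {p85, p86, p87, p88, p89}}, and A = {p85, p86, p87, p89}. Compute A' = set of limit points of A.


A' = {p85, p86, p87, p89}

For each x ∈ X, list the open sets U ∈ τ with x ∈ U, then check whether U ∩ (A ∖ {x}) ≠ ∅ for every such U.
  x = p85: opens ∋ x are {p85, p87}, {p85, p87, p88}, {p85, p86, p87, p88}, {p85, p86, p87, p88, p89}; each meets A ∖ {p85}, so x IS a limit point.
  x = p86: opens ∋ x are {p85, p86, p87, p88}, {p85, p86, p87, p88, p89}; each meets A ∖ {p86}, so x IS a limit point.
  x = p87: opens ∋ x are {p85, p87}, {p85, p87, p88}, {p85, p86, p87, p88}, {p85, p86, p87, p88, p89}; each meets A ∖ {p87}, so x IS a limit point.
  x = p88: open {p88} ∋ x has {p88} ∩ (A ∖ {p88}) = ∅, so x is NOT a limit point.
  x = p89: opens ∋ x are {p85, p86, p87, p88, p89}; each meets A ∖ {p89}, so x IS a limit point.
Collecting: A' = {p85, p86, p87, p89}.


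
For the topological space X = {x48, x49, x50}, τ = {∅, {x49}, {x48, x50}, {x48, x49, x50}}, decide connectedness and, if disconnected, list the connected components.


(X, τ) is disconnected; components = [{x49}, {x48, x50}].

Find clopen sets (U ∈ τ with X ∖ U ∈ τ):
  U = ∅, X ∖ U = {x48, x49, x50} — both open, so U is clopen.
  U = {x49}, X ∖ U = {x48, x50} — both open, so U is clopen.
  U = {x48, x50}, X ∖ U = {x49} — both open, so U is clopen.
  U = {x48, x49, x50}, X ∖ U = ∅ — both open, so U is clopen.
Nontrivial clopen(s) exist: e.g. {x49}. So (X, τ) is disconnected.
Compute connected components by grouping points that agree on all clopens:
  component: {x49}
  component: {x48, x50}


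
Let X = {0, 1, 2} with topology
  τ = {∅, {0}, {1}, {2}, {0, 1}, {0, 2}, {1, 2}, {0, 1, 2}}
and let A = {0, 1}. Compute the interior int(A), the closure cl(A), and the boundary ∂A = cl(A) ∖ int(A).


int(A) = {0, 1}, cl(A) = {0, 1}, ∂A = ∅.

Closed sets in (X, τ) are complements of opens:
  closed(X, τ) = {∅, {0}, {1}, {2}, {0, 1}, {0, 2}, {1, 2}, {0, 1, 2}}.
int(A) = ⋃ {U ∈ τ : U ⊆ A}. Opens contained in A: ∅, {0}, {1}, {0, 1}.
Taking the union of these: int(A) = {0, 1}.
cl(A) = ⋂ {C closed : A ⊆ C}. Closed sets containing A: {0, 1}, {0, 1, 2}.
Intersecting these: cl(A) = {0, 1}.
∂A = cl(A) ∖ int(A) = {0, 1} ∖ {0, 1} = ∅.


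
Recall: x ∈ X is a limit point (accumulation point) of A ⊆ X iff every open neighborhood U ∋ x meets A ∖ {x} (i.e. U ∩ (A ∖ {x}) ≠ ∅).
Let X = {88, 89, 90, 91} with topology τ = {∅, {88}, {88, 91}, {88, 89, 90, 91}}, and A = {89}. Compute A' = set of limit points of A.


A' = {90}

For each x ∈ X, list the open sets U ∈ τ with x ∈ U, then check whether U ∩ (A ∖ {x}) ≠ ∅ for every such U.
  x = 88: open {88} ∋ x has {88} ∩ (A ∖ {88}) = ∅, so x is NOT a limit point.
  x = 89: open {88, 89, 90, 91} ∋ x has {88, 89, 90, 91} ∩ (A ∖ {89}) = ∅, so x is NOT a limit point.
  x = 90: opens ∋ x are {88, 89, 90, 91}; each meets A ∖ {90}, so x IS a limit point.
  x = 91: open {88, 91} ∋ x has {88, 91} ∩ (A ∖ {91}) = ∅, so x is NOT a limit point.
Collecting: A' = {90}.


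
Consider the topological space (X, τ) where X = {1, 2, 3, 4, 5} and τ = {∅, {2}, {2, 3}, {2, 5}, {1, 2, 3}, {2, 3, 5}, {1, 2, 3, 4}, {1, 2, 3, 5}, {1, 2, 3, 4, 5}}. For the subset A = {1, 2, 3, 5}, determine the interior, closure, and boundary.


int(A) = {1, 2, 3, 5}, cl(A) = {1, 2, 3, 4, 5}, ∂A = {4}.

Closed sets in (X, τ) are complements of opens:
  closed(X, τ) = {∅, {4}, {5}, {1, 4}, {4, 5}, {1, 3, 4}, {1, 4, 5}, {1, 3, 4, 5}, {1, 2, 3, 4, 5}}.
int(A) = ⋃ {U ∈ τ : U ⊆ A}. Opens contained in A: ∅, {2}, {2, 3}, {2, 5}, {1, 2, 3}, {2, 3, 5}, {1, 2, 3, 5}.
Taking the union of these: int(A) = {1, 2, 3, 5}.
cl(A) = ⋂ {C closed : A ⊆ C}. Closed sets containing A: {1, 2, 3, 4, 5}.
Intersecting these: cl(A) = {1, 2, 3, 4, 5}.
∂A = cl(A) ∖ int(A) = {1, 2, 3, 4, 5} ∖ {1, 2, 3, 5} = {4}.


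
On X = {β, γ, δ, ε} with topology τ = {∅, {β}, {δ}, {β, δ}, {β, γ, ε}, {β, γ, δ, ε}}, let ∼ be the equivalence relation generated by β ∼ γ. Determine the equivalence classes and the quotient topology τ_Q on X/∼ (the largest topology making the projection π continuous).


X/∼ = {[β=γ], [δ], [ε]}; |τ_Q| = 4.

Equivalence classes: [β=γ], [δ], [ε].
Quotient map π: X → X/∼ sends β ↦ [β=γ], γ ↦ [β=γ], δ ↦ [δ], ε ↦ [ε].
For each subset V ⊆ X/∼, compute π^{-1}(V) ⊆ X and check whether π^{-1}(V) ∈ τ. V is open in τ_Q iff π^{-1}(V) ∈ τ.
  V = {}: π^{-1}(V) = ∅ ∈ τ ✓.
  V = {[β=γ]}: π^{-1}(V) = {β, γ} ∉ τ ✗.
  V = {[δ]}: π^{-1}(V) = {δ} ∈ τ ✓.
  V = {[β=γ], [δ]}: π^{-1}(V) = {β, γ, δ} ∉ τ ✗.
  V = {[ε]}: π^{-1}(V) = {ε} ∉ τ ✗.
  V = {[β=γ], [ε]}: π^{-1}(V) = {β, γ, ε} ∈ τ ✓.
  V = {[δ], [ε]}: π^{-1}(V) = {δ, ε} ∉ τ ✗.
  V = {[β=γ], [δ], [ε]}: π^{-1}(V) = {β, γ, δ, ε} ∈ τ ✓.
Open sets in the quotient: τ_Q = {{}, {[δ]}, {[β=γ], [ε]}, {[β=γ], [δ], [ε]}} (4 elements).


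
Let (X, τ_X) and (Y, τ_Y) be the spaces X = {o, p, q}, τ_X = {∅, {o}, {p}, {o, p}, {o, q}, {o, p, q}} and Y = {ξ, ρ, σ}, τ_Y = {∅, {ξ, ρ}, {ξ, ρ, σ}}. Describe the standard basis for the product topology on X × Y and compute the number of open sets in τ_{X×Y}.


Basis B = {∅ × ∅, {o} × {ξ, ρ}, {p} × {ξ, ρ}, {o} × {ξ, ρ, σ}, {p} × {ξ, ρ, σ}, {o, p} × {ξ, ρ}, {o, q} × {ξ, ρ}, {o, p} × {ξ, ρ, σ}, {o, q} × {ξ, ρ, σ}, {o, p, q} × {ξ, ρ}, {o, p, q} × {ξ, ρ, σ}}; |τ_{X×Y}| = 18.

Enumerate products U × V with U ∈ τ_X, V ∈ τ_Y (deduplicated):
  ∅ × ∅ = {} (∅)
  {o} × {ξ, ρ} = {(o,ξ), (o,ρ)}
  {p} × {ξ, ρ} = {(p,ξ), (p,ρ)}
  {o} × {ξ, ρ, σ} = {(o,ξ), (o,ρ), (o,σ)}
  {p} × {ξ, ρ, σ} = {(p,ξ), (p,ρ), (p,σ)}
  {o, p} × {ξ, ρ} = {(o,ξ), (o,ρ), (p,ξ), (p,ρ)}
  {o, q} × {ξ, ρ} = {(o,ξ), (o,ρ), (q,ξ), (q,ρ)}
  {o, p} × {ξ, ρ, σ} = {(o,ξ), (o,ρ), (o,σ), (p,ξ), (p,ρ), (p,σ)}
  {o, q} × {ξ, ρ, σ} = {(o,ξ), (o,ρ), (o,σ), (q,ξ), (q,ρ), (q,σ)}
  {o, p, q} × {ξ, ρ} = {(o,ξ), (o,ρ), (p,ξ), (p,ρ), (q,ξ), (q,ρ)}
  {o, p, q} × {ξ, ρ, σ} = {(o,ξ), (o,ρ), (o,σ), (p,ξ), (p,ρ), (p,σ), (q,ξ), (q,ρ), (q,σ)}
These 11 distinct sets form the basis B.
Close under arbitrary unions to get τ_{X×Y}; counting gives |τ_{X×Y}| = 18.


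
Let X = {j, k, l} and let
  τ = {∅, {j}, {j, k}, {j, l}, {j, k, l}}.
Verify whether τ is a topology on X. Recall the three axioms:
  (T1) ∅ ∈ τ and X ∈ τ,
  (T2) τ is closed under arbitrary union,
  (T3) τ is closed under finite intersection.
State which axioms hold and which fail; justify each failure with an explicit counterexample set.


τ IS a topology on X.

Axiom (T1): ∅ ∈ τ? Yes; X ∈ τ? Yes.
Axiom (T2/T3): check pairwise unions and intersections of members of τ.
All pairwise intersections and unions checked — each lies in τ. Therefore τ satisfies (T1), (T2), (T3): it IS a topology on X.


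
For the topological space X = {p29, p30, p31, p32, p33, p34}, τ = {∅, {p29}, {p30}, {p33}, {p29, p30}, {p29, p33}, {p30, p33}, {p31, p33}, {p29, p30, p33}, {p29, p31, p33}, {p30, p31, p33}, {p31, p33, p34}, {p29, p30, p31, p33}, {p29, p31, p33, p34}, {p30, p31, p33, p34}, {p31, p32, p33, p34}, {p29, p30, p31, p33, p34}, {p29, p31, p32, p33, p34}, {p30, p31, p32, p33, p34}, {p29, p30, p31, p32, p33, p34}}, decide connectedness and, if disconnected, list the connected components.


(X, τ) is disconnected; components = [{p29}, {p30}, {p31, p32, p33, p34}].

Find clopen sets (U ∈ τ with X ∖ U ∈ τ):
  U = ∅, X ∖ U = {p29, p30, p31, p32, p33, p34} — both open, so U is clopen.
  U = {p29}, X ∖ U = {p30, p31, p32, p33, p34} — both open, so U is clopen.
  U = {p30}, X ∖ U = {p29, p31, p32, p33, p34} — both open, so U is clopen.
  U = {p29, p30}, X ∖ U = {p31, p32, p33, p34} — both open, so U is clopen.
  U = {p31, p32, p33, p34}, X ∖ U = {p29, p30} — both open, so U is clopen.
  U = {p29, p31, p32, p33, p34}, X ∖ U = {p30} — both open, so U is clopen.
  U = {p30, p31, p32, p33, p34}, X ∖ U = {p29} — both open, so U is clopen.
  U = {p29, p30, p31, p32, p33, p34}, X ∖ U = ∅ — both open, so U is clopen.
Nontrivial clopen(s) exist: e.g. {p29, p30}. So (X, τ) is disconnected.
Compute connected components by grouping points that agree on all clopens:
  component: {p29}
  component: {p30}
  component: {p31, p32, p33, p34}


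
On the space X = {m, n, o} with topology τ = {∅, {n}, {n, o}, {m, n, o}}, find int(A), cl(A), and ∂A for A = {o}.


int(A) = ∅, cl(A) = {m, o}, ∂A = {m, o}.

Closed sets in (X, τ) are complements of opens:
  closed(X, τ) = {∅, {m}, {m, o}, {m, n, o}}.
int(A) = ⋃ {U ∈ τ : U ⊆ A}. Opens contained in A: ∅.
Taking the union of these: int(A) = ∅.
cl(A) = ⋂ {C closed : A ⊆ C}. Closed sets containing A: {m, o}, {m, n, o}.
Intersecting these: cl(A) = {m, o}.
∂A = cl(A) ∖ int(A) = {m, o} ∖ ∅ = {m, o}.


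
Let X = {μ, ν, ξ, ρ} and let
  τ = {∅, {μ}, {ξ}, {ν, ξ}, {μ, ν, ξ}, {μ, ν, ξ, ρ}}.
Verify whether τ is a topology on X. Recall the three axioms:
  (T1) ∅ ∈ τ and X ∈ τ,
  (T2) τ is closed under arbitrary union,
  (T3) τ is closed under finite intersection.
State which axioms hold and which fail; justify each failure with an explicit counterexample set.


τ is NOT a topology on X.

Axiom (T1): ∅ ∈ τ? Yes; X ∈ τ? Yes.
Axiom (T2/T3): check pairwise unions and intersections of members of τ.
Counterexample for (T2): {μ} ∪ {ξ} = {μ, ξ} ∉ τ. Therefore τ is NOT a topology.


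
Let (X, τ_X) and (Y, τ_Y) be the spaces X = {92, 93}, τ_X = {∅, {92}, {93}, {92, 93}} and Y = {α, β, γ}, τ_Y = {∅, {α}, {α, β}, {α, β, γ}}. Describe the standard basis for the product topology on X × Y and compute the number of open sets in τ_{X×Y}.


Basis B = {∅ × ∅, {92} × {α}, {93} × {α}, {92} × {α, β}, {92, 93} × {α}, {93} × {α, β}, {92} × {α, β, γ}, {93} × {α, β, γ}, {92, 93} × {α, β}, {92, 93} × {α, β, γ}}; |τ_{X×Y}| = 16.

Enumerate products U × V with U ∈ τ_X, V ∈ τ_Y (deduplicated):
  ∅ × ∅ = {} (∅)
  {92} × {α} = {(92,α)}
  {93} × {α} = {(93,α)}
  {92} × {α, β} = {(92,α), (92,β)}
  {92, 93} × {α} = {(92,α), (93,α)}
  {93} × {α, β} = {(93,α), (93,β)}
  {92} × {α, β, γ} = {(92,α), (92,β), (92,γ)}
  {93} × {α, β, γ} = {(93,α), (93,β), (93,γ)}
  {92, 93} × {α, β} = {(92,α), (92,β), (93,α), (93,β)}
  {92, 93} × {α, β, γ} = {(92,α), (92,β), (92,γ), (93,α), (93,β), (93,γ)}
These 10 distinct sets form the basis B.
Close under arbitrary unions to get τ_{X×Y}; counting gives |τ_{X×Y}| = 16.


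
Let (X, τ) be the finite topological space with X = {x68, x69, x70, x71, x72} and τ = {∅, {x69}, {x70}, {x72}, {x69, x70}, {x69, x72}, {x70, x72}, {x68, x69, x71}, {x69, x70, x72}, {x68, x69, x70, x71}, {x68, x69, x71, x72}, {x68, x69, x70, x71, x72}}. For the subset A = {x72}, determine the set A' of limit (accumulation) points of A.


A' = ∅

For each x ∈ X, list the open sets U ∈ τ with x ∈ U, then check whether U ∩ (A ∖ {x}) ≠ ∅ for every such U.
  x = x68: open {x68, x69, x71} ∋ x has {x68, x69, x71} ∩ (A ∖ {x68}) = ∅, so x is NOT a limit point.
  x = x69: open {x69} ∋ x has {x69} ∩ (A ∖ {x69}) = ∅, so x is NOT a limit point.
  x = x70: open {x70} ∋ x has {x70} ∩ (A ∖ {x70}) = ∅, so x is NOT a limit point.
  x = x71: open {x68, x69, x71} ∋ x has {x68, x69, x71} ∩ (A ∖ {x71}) = ∅, so x is NOT a limit point.
  x = x72: open {x72} ∋ x has {x72} ∩ (A ∖ {x72}) = ∅, so x is NOT a limit point.
Collecting: A' = ∅.


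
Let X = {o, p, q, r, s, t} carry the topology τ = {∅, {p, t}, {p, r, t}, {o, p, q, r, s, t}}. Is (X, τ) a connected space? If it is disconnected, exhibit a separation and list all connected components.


(X, τ) is connected.

Find clopen sets (U ∈ τ with X ∖ U ∈ τ):
  U = ∅, X ∖ U = {o, p, q, r, s, t} — both open, so U is clopen.
  U = {o, p, q, r, s, t}, X ∖ U = ∅ — both open, so U is clopen.
Only trivial clopens (∅ and X) exist, so (X, τ) is connected.
Compute connected components by grouping points that agree on all clopens:
  component: {o, p, q, r, s, t}


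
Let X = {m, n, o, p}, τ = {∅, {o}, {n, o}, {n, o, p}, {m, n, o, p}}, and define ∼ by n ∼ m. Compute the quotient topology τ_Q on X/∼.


X/∼ = {[m=n], [o], [p]}; |τ_Q| = 3.

Equivalence classes: [m=n], [o], [p].
Quotient map π: X → X/∼ sends m ↦ [m=n], n ↦ [m=n], o ↦ [o], p ↦ [p].
For each subset V ⊆ X/∼, compute π^{-1}(V) ⊆ X and check whether π^{-1}(V) ∈ τ. V is open in τ_Q iff π^{-1}(V) ∈ τ.
  V = {}: π^{-1}(V) = ∅ ∈ τ ✓.
  V = {[m=n]}: π^{-1}(V) = {m, n} ∉ τ ✗.
  V = {[o]}: π^{-1}(V) = {o} ∈ τ ✓.
  V = {[m=n], [o]}: π^{-1}(V) = {m, n, o} ∉ τ ✗.
  V = {[p]}: π^{-1}(V) = {p} ∉ τ ✗.
  V = {[m=n], [p]}: π^{-1}(V) = {m, n, p} ∉ τ ✗.
  V = {[o], [p]}: π^{-1}(V) = {o, p} ∉ τ ✗.
  V = {[m=n], [o], [p]}: π^{-1}(V) = {m, n, o, p} ∈ τ ✓.
Open sets in the quotient: τ_Q = {{}, {[o]}, {[m=n], [o], [p]}} (3 elements).


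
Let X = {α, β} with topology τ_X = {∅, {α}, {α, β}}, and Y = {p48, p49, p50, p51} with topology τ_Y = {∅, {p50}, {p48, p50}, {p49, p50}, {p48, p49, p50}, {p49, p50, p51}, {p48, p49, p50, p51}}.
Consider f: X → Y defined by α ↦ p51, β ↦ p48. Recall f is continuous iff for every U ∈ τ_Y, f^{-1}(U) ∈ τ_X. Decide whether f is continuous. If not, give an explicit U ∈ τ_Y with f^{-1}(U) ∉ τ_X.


f is NOT continuous.

Compute f^{-1}(U) for each U ∈ τ_Y:
  U = ∅: f^{-1}(U) = ∅ ∈ τ_X ✓.
  U = {p50}: f^{-1}(U) = ∅ ∈ τ_X ✓.
  U = {p48, p50}: f^{-1}(U) = {β} ∉ τ_X ✗.
  U = {p49, p50}: f^{-1}(U) = ∅ ∈ τ_X ✓.
  U = {p48, p49, p50}: f^{-1}(U) = {β} ∉ τ_X ✗.
  U = {p49, p50, p51}: f^{-1}(U) = {α} ∈ τ_X ✓.
  U = {p48, p49, p50, p51}: f^{-1}(U) = {α, β} ∈ τ_X ✓.
Found U = {p48, p50} with f^{-1}(U) = {β} not in τ_X. Therefore f is NOT continuous.


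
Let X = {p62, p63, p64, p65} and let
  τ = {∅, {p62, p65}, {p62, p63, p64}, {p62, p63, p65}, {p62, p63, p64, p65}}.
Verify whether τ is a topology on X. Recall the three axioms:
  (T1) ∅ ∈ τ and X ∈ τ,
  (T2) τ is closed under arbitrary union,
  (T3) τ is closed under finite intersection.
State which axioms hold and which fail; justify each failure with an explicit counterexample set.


τ is NOT a topology on X.

Axiom (T1): ∅ ∈ τ? Yes; X ∈ τ? Yes.
Axiom (T2/T3): check pairwise unions and intersections of members of τ.
Counterexample for (T3): {p62, p65} ∩ {p62, p63, p64} = {p62} ∉ τ. Therefore τ is NOT a topology.


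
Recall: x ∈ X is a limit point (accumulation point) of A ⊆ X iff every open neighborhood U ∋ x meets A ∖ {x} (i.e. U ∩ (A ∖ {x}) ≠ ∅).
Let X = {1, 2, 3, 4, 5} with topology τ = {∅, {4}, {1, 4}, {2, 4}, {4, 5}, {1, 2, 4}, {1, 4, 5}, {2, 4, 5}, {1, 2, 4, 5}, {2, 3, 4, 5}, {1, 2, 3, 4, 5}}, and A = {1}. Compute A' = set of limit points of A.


A' = ∅

For each x ∈ X, list the open sets U ∈ τ with x ∈ U, then check whether U ∩ (A ∖ {x}) ≠ ∅ for every such U.
  x = 1: open {1, 4} ∋ x has {1, 4} ∩ (A ∖ {1}) = ∅, so x is NOT a limit point.
  x = 2: open {2, 4} ∋ x has {2, 4} ∩ (A ∖ {2}) = ∅, so x is NOT a limit point.
  x = 3: open {2, 3, 4, 5} ∋ x has {2, 3, 4, 5} ∩ (A ∖ {3}) = ∅, so x is NOT a limit point.
  x = 4: open {4} ∋ x has {4} ∩ (A ∖ {4}) = ∅, so x is NOT a limit point.
  x = 5: open {4, 5} ∋ x has {4, 5} ∩ (A ∖ {5}) = ∅, so x is NOT a limit point.
Collecting: A' = ∅.


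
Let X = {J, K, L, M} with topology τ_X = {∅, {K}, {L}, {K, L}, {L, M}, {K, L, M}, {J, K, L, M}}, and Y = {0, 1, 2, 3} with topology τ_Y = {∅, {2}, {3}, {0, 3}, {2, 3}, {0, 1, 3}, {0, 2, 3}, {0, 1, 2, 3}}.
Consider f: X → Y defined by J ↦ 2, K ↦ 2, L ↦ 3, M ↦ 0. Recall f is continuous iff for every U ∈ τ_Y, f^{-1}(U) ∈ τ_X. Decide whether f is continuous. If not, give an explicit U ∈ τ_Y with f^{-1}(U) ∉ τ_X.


f is NOT continuous.

Compute f^{-1}(U) for each U ∈ τ_Y:
  U = ∅: f^{-1}(U) = ∅ ∈ τ_X ✓.
  U = {2}: f^{-1}(U) = {J, K} ∉ τ_X ✗.
  U = {3}: f^{-1}(U) = {L} ∈ τ_X ✓.
  U = {0, 3}: f^{-1}(U) = {L, M} ∈ τ_X ✓.
  U = {2, 3}: f^{-1}(U) = {J, K, L} ∉ τ_X ✗.
  U = {0, 1, 3}: f^{-1}(U) = {L, M} ∈ τ_X ✓.
  U = {0, 2, 3}: f^{-1}(U) = {J, K, L, M} ∈ τ_X ✓.
  U = {0, 1, 2, 3}: f^{-1}(U) = {J, K, L, M} ∈ τ_X ✓.
Found U = {2} with f^{-1}(U) = {J, K} not in τ_X. Therefore f is NOT continuous.


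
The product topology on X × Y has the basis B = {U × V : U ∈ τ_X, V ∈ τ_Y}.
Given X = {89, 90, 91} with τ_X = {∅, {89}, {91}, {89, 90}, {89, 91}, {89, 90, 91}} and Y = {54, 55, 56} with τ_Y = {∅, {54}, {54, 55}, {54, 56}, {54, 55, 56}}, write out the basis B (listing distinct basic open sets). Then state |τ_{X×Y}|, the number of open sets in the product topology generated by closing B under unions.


Basis B = {∅ × ∅, {89} × {54}, {91} × {54}, {89} × {54, 55}, {89} × {54, 56}, {89, 90} × {54}, {89, 91} × {54}, {91} × {54, 55}, {91} × {54, 56}, {89} × {54, 55, 56}, {89, 90, 91} × {54}, {91} × {54, 55, 56}, {89, 90} × {54, 55}, {89, 91} × {54, 55}, {89, 90} × {54, 56}, {89, 91} × {54, 56}, {89, 90} × {54, 55, 56}, {89, 91} × {54, 55, 56}, {89, 90, 91} × {54, 55}, {89, 90, 91} × {54, 56}, {89, 90, 91} × {54, 55, 56}}; |τ_{X×Y}| = 70.

Enumerate products U × V with U ∈ τ_X, V ∈ τ_Y (deduplicated):
  ∅ × ∅ = {} (∅)
  {89} × {54} = {(89,54)}
  {91} × {54} = {(91,54)}
  {89} × {54, 55} = {(89,54), (89,55)}
  {89} × {54, 56} = {(89,54), (89,56)}
  {89, 90} × {54} = {(89,54), (90,54)}
  {89, 91} × {54} = {(89,54), (91,54)}
  {91} × {54, 55} = {(91,54), (91,55)}
  {91} × {54, 56} = {(91,54), (91,56)}
  {89} × {54, 55, 56} = {(89,54), (89,55), (89,56)}
  {89, 90, 91} × {54} = {(89,54), (90,54), (91,54)}
  {91} × {54, 55, 56} = {(91,54), (91,55), (91,56)}
  {89, 90} × {54, 55} = {(89,54), (89,55), (90,54), (90,55)}
  {89, 91} × {54, 55} = {(89,54), (89,55), (91,54), (91,55)}
  {89, 90} × {54, 56} = {(89,54), (89,56), (90,54), (90,56)}
  {89, 91} × {54, 56} = {(89,54), (89,56), (91,54), (91,56)}
  {89, 90} × {54, 55, 56} = {(89,54), (89,55), (89,56), (90,54), (90,55), (90,56)}
  {89, 91} × {54, 55, 56} = {(89,54), (89,55), (89,56), (91,54), (91,55), (91,56)}
  {89, 90, 91} × {54, 55} = {(89,54), (89,55), (90,54), (90,55), (91,54), (91,55)}
  {89, 90, 91} × {54, 56} = {(89,54), (89,56), (90,54), (90,56), (91,54), (91,56)}
  {89, 90, 91} × {54, 55, 56} = {(89,54), (89,55), (89,56), (90,54), (90,55), (90,56), (91,54), (91,55), (91,56)}
These 21 distinct sets form the basis B.
Close under arbitrary unions to get τ_{X×Y}; counting gives |τ_{X×Y}| = 70.


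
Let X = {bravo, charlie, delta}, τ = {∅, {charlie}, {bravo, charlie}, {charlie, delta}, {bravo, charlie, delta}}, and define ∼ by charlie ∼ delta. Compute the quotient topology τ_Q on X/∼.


X/∼ = {[bravo], [charlie=delta]}; |τ_Q| = 3.

Equivalence classes: [bravo], [charlie=delta].
Quotient map π: X → X/∼ sends bravo ↦ [bravo], charlie ↦ [charlie=delta], delta ↦ [charlie=delta].
For each subset V ⊆ X/∼, compute π^{-1}(V) ⊆ X and check whether π^{-1}(V) ∈ τ. V is open in τ_Q iff π^{-1}(V) ∈ τ.
  V = {}: π^{-1}(V) = ∅ ∈ τ ✓.
  V = {[bravo]}: π^{-1}(V) = {bravo} ∉ τ ✗.
  V = {[charlie=delta]}: π^{-1}(V) = {charlie, delta} ∈ τ ✓.
  V = {[bravo], [charlie=delta]}: π^{-1}(V) = {bravo, charlie, delta} ∈ τ ✓.
Open sets in the quotient: τ_Q = {{}, {[charlie=delta]}, {[bravo], [charlie=delta]}} (3 elements).


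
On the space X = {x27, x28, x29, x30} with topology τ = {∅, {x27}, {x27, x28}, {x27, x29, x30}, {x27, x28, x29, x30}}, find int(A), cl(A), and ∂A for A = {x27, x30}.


int(A) = {x27}, cl(A) = {x27, x28, x29, x30}, ∂A = {x28, x29, x30}.

Closed sets in (X, τ) are complements of opens:
  closed(X, τ) = {∅, {x28}, {x29, x30}, {x28, x29, x30}, {x27, x28, x29, x30}}.
int(A) = ⋃ {U ∈ τ : U ⊆ A}. Opens contained in A: ∅, {x27}.
Taking the union of these: int(A) = {x27}.
cl(A) = ⋂ {C closed : A ⊆ C}. Closed sets containing A: {x27, x28, x29, x30}.
Intersecting these: cl(A) = {x27, x28, x29, x30}.
∂A = cl(A) ∖ int(A) = {x27, x28, x29, x30} ∖ {x27} = {x28, x29, x30}.


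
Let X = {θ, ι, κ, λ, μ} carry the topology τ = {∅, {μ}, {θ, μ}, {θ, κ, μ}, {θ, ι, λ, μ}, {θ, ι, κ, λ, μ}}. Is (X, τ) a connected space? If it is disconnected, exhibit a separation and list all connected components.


(X, τ) is connected.

Find clopen sets (U ∈ τ with X ∖ U ∈ τ):
  U = ∅, X ∖ U = {θ, ι, κ, λ, μ} — both open, so U is clopen.
  U = {θ, ι, κ, λ, μ}, X ∖ U = ∅ — both open, so U is clopen.
Only trivial clopens (∅ and X) exist, so (X, τ) is connected.
Compute connected components by grouping points that agree on all clopens:
  component: {θ, ι, κ, λ, μ}


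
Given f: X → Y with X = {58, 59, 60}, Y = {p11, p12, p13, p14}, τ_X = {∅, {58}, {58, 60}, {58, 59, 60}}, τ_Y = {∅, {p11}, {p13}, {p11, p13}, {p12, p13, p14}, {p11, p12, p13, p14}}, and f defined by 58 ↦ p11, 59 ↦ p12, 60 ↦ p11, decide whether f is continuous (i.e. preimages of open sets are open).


f is NOT continuous.

Compute f^{-1}(U) for each U ∈ τ_Y:
  U = ∅: f^{-1}(U) = ∅ ∈ τ_X ✓.
  U = {p11}: f^{-1}(U) = {58, 60} ∈ τ_X ✓.
  U = {p13}: f^{-1}(U) = ∅ ∈ τ_X ✓.
  U = {p11, p13}: f^{-1}(U) = {58, 60} ∈ τ_X ✓.
  U = {p12, p13, p14}: f^{-1}(U) = {59} ∉ τ_X ✗.
  U = {p11, p12, p13, p14}: f^{-1}(U) = {58, 59, 60} ∈ τ_X ✓.
Found U = {p12, p13, p14} with f^{-1}(U) = {59} not in τ_X. Therefore f is NOT continuous.


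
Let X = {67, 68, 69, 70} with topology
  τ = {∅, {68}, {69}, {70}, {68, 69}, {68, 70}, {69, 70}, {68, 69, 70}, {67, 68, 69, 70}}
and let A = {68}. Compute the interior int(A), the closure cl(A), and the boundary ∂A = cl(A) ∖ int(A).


int(A) = {68}, cl(A) = {67, 68}, ∂A = {67}.

Closed sets in (X, τ) are complements of opens:
  closed(X, τ) = {∅, {67}, {67, 68}, {67, 69}, {67, 70}, {67, 68, 69}, {67, 68, 70}, {67, 69, 70}, {67, 68, 69, 70}}.
int(A) = ⋃ {U ∈ τ : U ⊆ A}. Opens contained in A: ∅, {68}.
Taking the union of these: int(A) = {68}.
cl(A) = ⋂ {C closed : A ⊆ C}. Closed sets containing A: {67, 68}, {67, 68, 69}, {67, 68, 70}, {67, 68, 69, 70}.
Intersecting these: cl(A) = {67, 68}.
∂A = cl(A) ∖ int(A) = {67, 68} ∖ {68} = {67}.


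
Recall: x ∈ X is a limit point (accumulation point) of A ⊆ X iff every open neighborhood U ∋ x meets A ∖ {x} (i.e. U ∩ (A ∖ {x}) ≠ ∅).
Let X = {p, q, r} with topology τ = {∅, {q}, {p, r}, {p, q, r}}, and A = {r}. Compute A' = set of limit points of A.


A' = {p}

For each x ∈ X, list the open sets U ∈ τ with x ∈ U, then check whether U ∩ (A ∖ {x}) ≠ ∅ for every such U.
  x = p: opens ∋ x are {p, r}, {p, q, r}; each meets A ∖ {p}, so x IS a limit point.
  x = q: open {q} ∋ x has {q} ∩ (A ∖ {q}) = ∅, so x is NOT a limit point.
  x = r: open {p, r} ∋ x has {p, r} ∩ (A ∖ {r}) = ∅, so x is NOT a limit point.
Collecting: A' = {p}.


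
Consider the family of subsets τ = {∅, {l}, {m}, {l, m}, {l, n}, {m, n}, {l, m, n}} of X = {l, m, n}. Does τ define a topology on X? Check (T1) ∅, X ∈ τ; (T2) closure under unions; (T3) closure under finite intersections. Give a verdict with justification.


τ is NOT a topology on X.

Axiom (T1): ∅ ∈ τ? Yes; X ∈ τ? Yes.
Axiom (T2/T3): check pairwise unions and intersections of members of τ.
Counterexample for (T3): {l, n} ∩ {m, n} = {n} ∉ τ. Therefore τ is NOT a topology.


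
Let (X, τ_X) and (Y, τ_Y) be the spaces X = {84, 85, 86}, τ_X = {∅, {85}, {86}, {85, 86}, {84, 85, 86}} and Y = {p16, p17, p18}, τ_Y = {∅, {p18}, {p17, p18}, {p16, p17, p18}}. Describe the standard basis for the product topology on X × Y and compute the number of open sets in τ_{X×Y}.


Basis B = {∅ × ∅, {85} × {p18}, {86} × {p18}, {85} × {p17, p18}, {85, 86} × {p18}, {86} × {p17, p18}, {84, 85, 86} × {p18}, {85} × {p16, p17, p18}, {86} × {p16, p17, p18}, {85, 86} × {p17, p18}, {84, 85, 86} × {p17, p18}, {85, 86} × {p16, p17, p18}, {84, 85, 86} × {p16, p17, p18}}; |τ_{X×Y}| = 30.

Enumerate products U × V with U ∈ τ_X, V ∈ τ_Y (deduplicated):
  ∅ × ∅ = {} (∅)
  {85} × {p18} = {(85,p18)}
  {86} × {p18} = {(86,p18)}
  {85} × {p17, p18} = {(85,p17), (85,p18)}
  {85, 86} × {p18} = {(85,p18), (86,p18)}
  {86} × {p17, p18} = {(86,p17), (86,p18)}
  {84, 85, 86} × {p18} = {(84,p18), (85,p18), (86,p18)}
  {85} × {p16, p17, p18} = {(85,p16), (85,p17), (85,p18)}
  {86} × {p16, p17, p18} = {(86,p16), (86,p17), (86,p18)}
  {85, 86} × {p17, p18} = {(85,p17), (85,p18), (86,p17), (86,p18)}
  {84, 85, 86} × {p17, p18} = {(84,p17), (84,p18), (85,p17), (85,p18), (86,p17), (86,p18)}
  {85, 86} × {p16, p17, p18} = {(85,p16), (85,p17), (85,p18), (86,p16), (86,p17), (86,p18)}
  {84, 85, 86} × {p16, p17, p18} = {(84,p16), (84,p17), (84,p18), (85,p16), (85,p17), (85,p18), (86,p16), (86,p17), (86,p18)}
These 13 distinct sets form the basis B.
Close under arbitrary unions to get τ_{X×Y}; counting gives |τ_{X×Y}| = 30.


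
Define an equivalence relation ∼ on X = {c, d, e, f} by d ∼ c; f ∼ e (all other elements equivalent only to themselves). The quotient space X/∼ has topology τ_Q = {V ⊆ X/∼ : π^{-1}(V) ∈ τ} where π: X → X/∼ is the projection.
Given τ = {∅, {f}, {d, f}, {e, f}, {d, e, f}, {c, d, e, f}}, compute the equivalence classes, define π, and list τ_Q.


X/∼ = {[c=d], [e=f]}; |τ_Q| = 3.

Equivalence classes: [c=d], [e=f].
Quotient map π: X → X/∼ sends c ↦ [c=d], d ↦ [c=d], e ↦ [e=f], f ↦ [e=f].
For each subset V ⊆ X/∼, compute π^{-1}(V) ⊆ X and check whether π^{-1}(V) ∈ τ. V is open in τ_Q iff π^{-1}(V) ∈ τ.
  V = {}: π^{-1}(V) = ∅ ∈ τ ✓.
  V = {[c=d]}: π^{-1}(V) = {c, d} ∉ τ ✗.
  V = {[e=f]}: π^{-1}(V) = {e, f} ∈ τ ✓.
  V = {[c=d], [e=f]}: π^{-1}(V) = {c, d, e, f} ∈ τ ✓.
Open sets in the quotient: τ_Q = {{}, {[e=f]}, {[c=d], [e=f]}} (3 elements).


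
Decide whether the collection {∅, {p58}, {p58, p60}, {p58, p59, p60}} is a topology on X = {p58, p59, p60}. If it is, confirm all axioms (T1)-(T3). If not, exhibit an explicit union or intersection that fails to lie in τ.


τ IS a topology on X.

Axiom (T1): ∅ ∈ τ? Yes; X ∈ τ? Yes.
Axiom (T2/T3): check pairwise unions and intersections of members of τ.
All pairwise intersections and unions checked — each lies in τ. Therefore τ satisfies (T1), (T2), (T3): it IS a topology on X.


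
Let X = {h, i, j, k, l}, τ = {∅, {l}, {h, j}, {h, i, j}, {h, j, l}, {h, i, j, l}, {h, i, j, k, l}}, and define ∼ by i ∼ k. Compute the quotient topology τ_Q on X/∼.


X/∼ = {[h], [i=k], [j], [l]}; |τ_Q| = 5.

Equivalence classes: [h], [i=k], [j], [l].
Quotient map π: X → X/∼ sends h ↦ [h], i ↦ [i=k], j ↦ [j], k ↦ [i=k], l ↦ [l].
For each subset V ⊆ X/∼, compute π^{-1}(V) ⊆ X and check whether π^{-1}(V) ∈ τ. V is open in τ_Q iff π^{-1}(V) ∈ τ.
  V = {}: π^{-1}(V) = ∅ ∈ τ ✓.
  V = {[h]}: π^{-1}(V) = {h} ∉ τ ✗.
  V = {[i=k]}: π^{-1}(V) = {i, k} ∉ τ ✗.
  V = {[h], [i=k]}: π^{-1}(V) = {h, i, k} ∉ τ ✗.
  V = {[j]}: π^{-1}(V) = {j} ∉ τ ✗.
  V = {[h], [j]}: π^{-1}(V) = {h, j} ∈ τ ✓.
  V = {[i=k], [j]}: π^{-1}(V) = {i, j, k} ∉ τ ✗.
  V = {[h], [i=k], [j]}: π^{-1}(V) = {h, i, j, k} ∉ τ ✗.
  V = {[l]}: π^{-1}(V) = {l} ∈ τ ✓.
  V = {[h], [l]}: π^{-1}(V) = {h, l} ∉ τ ✗.
  V = {[i=k], [l]}: π^{-1}(V) = {i, k, l} ∉ τ ✗.
  V = {[h], [i=k], [l]}: π^{-1}(V) = {h, i, k, l} ∉ τ ✗.
  V = {[j], [l]}: π^{-1}(V) = {j, l} ∉ τ ✗.
  V = {[h], [j], [l]}: π^{-1}(V) = {h, j, l} ∈ τ ✓.
  V = {[i=k], [j], [l]}: π^{-1}(V) = {i, j, k, l} ∉ τ ✗.
  V = {[h], [i=k], [j], [l]}: π^{-1}(V) = {h, i, j, k, l} ∈ τ ✓.
Open sets in the quotient: τ_Q = {{}, {[h], [j]}, {[l]}, {[h], [j], [l]}, {[h], [i=k], [j], [l]}} (5 elements).


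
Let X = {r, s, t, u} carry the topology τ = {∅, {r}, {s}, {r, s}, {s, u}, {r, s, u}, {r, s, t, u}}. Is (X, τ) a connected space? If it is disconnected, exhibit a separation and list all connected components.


(X, τ) is connected.

Find clopen sets (U ∈ τ with X ∖ U ∈ τ):
  U = ∅, X ∖ U = {r, s, t, u} — both open, so U is clopen.
  U = {r, s, t, u}, X ∖ U = ∅ — both open, so U is clopen.
Only trivial clopens (∅ and X) exist, so (X, τ) is connected.
Compute connected components by grouping points that agree on all clopens:
  component: {r, s, t, u}


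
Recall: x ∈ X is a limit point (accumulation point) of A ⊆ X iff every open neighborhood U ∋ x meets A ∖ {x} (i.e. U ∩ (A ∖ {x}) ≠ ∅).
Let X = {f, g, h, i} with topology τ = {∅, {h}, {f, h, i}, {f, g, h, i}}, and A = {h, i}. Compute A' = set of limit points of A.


A' = {f, g, i}

For each x ∈ X, list the open sets U ∈ τ with x ∈ U, then check whether U ∩ (A ∖ {x}) ≠ ∅ for every such U.
  x = f: opens ∋ x are {f, h, i}, {f, g, h, i}; each meets A ∖ {f}, so x IS a limit point.
  x = g: opens ∋ x are {f, g, h, i}; each meets A ∖ {g}, so x IS a limit point.
  x = h: open {h} ∋ x has {h} ∩ (A ∖ {h}) = ∅, so x is NOT a limit point.
  x = i: opens ∋ x are {f, h, i}, {f, g, h, i}; each meets A ∖ {i}, so x IS a limit point.
Collecting: A' = {f, g, i}.


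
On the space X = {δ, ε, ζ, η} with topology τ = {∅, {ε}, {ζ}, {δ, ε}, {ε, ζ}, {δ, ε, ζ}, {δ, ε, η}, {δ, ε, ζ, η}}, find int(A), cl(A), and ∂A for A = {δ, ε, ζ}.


int(A) = {δ, ε, ζ}, cl(A) = {δ, ε, ζ, η}, ∂A = {η}.

Closed sets in (X, τ) are complements of opens:
  closed(X, τ) = {∅, {ζ}, {η}, {δ, η}, {ζ, η}, {δ, ε, η}, {δ, ζ, η}, {δ, ε, ζ, η}}.
int(A) = ⋃ {U ∈ τ : U ⊆ A}. Opens contained in A: ∅, {ε}, {ζ}, {δ, ε}, {ε, ζ}, {δ, ε, ζ}.
Taking the union of these: int(A) = {δ, ε, ζ}.
cl(A) = ⋂ {C closed : A ⊆ C}. Closed sets containing A: {δ, ε, ζ, η}.
Intersecting these: cl(A) = {δ, ε, ζ, η}.
∂A = cl(A) ∖ int(A) = {δ, ε, ζ, η} ∖ {δ, ε, ζ} = {η}.


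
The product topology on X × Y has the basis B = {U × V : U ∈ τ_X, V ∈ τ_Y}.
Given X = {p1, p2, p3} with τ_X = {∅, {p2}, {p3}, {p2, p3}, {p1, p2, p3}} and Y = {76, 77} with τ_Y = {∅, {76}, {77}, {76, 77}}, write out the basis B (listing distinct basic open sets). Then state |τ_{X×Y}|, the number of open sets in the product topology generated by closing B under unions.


Basis B = {∅ × ∅, {p2} × {76}, {p2} × {77}, {p3} × {76}, {p3} × {77}, {p2} × {76, 77}, {p2, p3} × {76}, {p2, p3} × {77}, {p3} × {76, 77}, {p1, p2, p3} × {76}, {p1, p2, p3} × {77}, {p2, p3} × {76, 77}, {p1, p2, p3} × {76, 77}}; |τ_{X×Y}| = 25.

Enumerate products U × V with U ∈ τ_X, V ∈ τ_Y (deduplicated):
  ∅ × ∅ = {} (∅)
  {p2} × {76} = {(p2,76)}
  {p2} × {77} = {(p2,77)}
  {p3} × {76} = {(p3,76)}
  {p3} × {77} = {(p3,77)}
  {p2} × {76, 77} = {(p2,76), (p2,77)}
  {p2, p3} × {76} = {(p2,76), (p3,76)}
  {p2, p3} × {77} = {(p2,77), (p3,77)}
  {p3} × {76, 77} = {(p3,76), (p3,77)}
  {p1, p2, p3} × {76} = {(p1,76), (p2,76), (p3,76)}
  {p1, p2, p3} × {77} = {(p1,77), (p2,77), (p3,77)}
  {p2, p3} × {76, 77} = {(p2,76), (p2,77), (p3,76), (p3,77)}
  {p1, p2, p3} × {76, 77} = {(p1,76), (p1,77), (p2,76), (p2,77), (p3,76), (p3,77)}
These 13 distinct sets form the basis B.
Close under arbitrary unions to get τ_{X×Y}; counting gives |τ_{X×Y}| = 25.
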